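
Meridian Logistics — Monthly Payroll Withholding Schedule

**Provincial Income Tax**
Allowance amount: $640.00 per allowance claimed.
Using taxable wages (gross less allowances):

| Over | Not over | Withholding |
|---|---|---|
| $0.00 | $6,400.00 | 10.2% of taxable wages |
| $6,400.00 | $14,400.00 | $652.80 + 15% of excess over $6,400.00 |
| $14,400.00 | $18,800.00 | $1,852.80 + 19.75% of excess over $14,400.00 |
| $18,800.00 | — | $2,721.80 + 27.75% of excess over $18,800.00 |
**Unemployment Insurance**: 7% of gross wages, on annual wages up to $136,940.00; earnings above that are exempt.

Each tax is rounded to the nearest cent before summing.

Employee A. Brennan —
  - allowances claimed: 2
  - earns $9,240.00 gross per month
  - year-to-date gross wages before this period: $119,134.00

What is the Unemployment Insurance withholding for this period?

Unemployment Insurance: 7% × $9,240.00 = $646.80

$646.80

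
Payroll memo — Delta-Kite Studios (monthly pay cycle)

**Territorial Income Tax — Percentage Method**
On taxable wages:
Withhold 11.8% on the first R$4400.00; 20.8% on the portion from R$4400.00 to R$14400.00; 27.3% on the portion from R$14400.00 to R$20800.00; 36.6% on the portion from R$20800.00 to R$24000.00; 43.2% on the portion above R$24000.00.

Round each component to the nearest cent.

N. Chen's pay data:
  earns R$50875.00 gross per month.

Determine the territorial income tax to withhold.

Territorial Income Tax: taxable = R$50875.00
  R$5517.60 + 43.2% × (R$50875.00 − R$24000.00) = R$5517.60 + 43.2% × R$26875.00 = R$17127.60

R$17127.60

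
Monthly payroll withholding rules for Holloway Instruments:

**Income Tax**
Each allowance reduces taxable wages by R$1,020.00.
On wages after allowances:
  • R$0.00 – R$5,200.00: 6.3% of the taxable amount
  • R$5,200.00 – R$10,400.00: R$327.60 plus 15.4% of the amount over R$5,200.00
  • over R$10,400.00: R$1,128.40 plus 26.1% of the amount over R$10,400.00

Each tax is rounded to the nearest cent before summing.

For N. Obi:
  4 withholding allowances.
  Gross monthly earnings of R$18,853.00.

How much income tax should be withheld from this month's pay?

Income Tax: taxable = R$18,853.00 − 4×R$1,020.00 = R$14,773.00
  R$1,128.40 + 26.1% × (R$14,773.00 − R$10,400.00) = R$1,128.40 + 26.1% × R$4,373.00 = R$2,269.75

R$2,269.75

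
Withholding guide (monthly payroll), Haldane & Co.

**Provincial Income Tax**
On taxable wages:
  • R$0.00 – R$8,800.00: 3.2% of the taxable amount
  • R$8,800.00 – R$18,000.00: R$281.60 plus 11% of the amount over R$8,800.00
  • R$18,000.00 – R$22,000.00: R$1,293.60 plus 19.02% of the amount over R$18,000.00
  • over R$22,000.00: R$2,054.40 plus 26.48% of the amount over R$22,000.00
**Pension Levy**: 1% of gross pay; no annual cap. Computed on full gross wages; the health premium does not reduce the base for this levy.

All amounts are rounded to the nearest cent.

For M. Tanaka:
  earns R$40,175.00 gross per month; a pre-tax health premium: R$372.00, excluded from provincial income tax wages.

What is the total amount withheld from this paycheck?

Provincial Income Tax: taxable = R$40,175.00 − R$372.00 = R$39,803.00
  R$2,054.40 + 26.48% × (R$39,803.00 − R$22,000.00) = R$2,054.40 + 26.48% × R$17,803.00 = R$6,768.63
Pension Levy: 1% × R$40,175.00 = R$401.75
Total: R$6,768.63 + R$401.75 = R$7,170.38

R$7,170.38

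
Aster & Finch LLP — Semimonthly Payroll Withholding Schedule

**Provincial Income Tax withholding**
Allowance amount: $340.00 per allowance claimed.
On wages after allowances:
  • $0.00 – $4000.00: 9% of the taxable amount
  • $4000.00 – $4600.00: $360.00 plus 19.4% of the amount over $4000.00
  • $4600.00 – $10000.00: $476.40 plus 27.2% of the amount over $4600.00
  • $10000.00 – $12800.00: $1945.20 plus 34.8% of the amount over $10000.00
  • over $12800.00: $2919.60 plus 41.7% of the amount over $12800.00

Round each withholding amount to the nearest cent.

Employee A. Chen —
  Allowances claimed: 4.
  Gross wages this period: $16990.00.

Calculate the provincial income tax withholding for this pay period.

Provincial Income Tax: taxable = $16990.00 − 4×$340.00 = $15630.00
  $2919.60 + 41.7% × ($15630.00 − $12800.00) = $2919.60 + 41.7% × $2830.00 = $4099.71

$4099.71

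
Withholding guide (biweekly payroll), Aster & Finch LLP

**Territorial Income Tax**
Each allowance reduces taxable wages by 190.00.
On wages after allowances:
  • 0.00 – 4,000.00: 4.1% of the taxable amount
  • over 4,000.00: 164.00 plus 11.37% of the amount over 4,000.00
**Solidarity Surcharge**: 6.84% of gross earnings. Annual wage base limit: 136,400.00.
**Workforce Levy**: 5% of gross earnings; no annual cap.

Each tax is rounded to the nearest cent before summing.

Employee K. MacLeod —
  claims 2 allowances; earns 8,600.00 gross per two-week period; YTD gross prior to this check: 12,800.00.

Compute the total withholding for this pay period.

Territorial Income Tax: taxable = 8,600.00 − 2×190.00 = 8,220.00
  164.00 + 11.37% × (8,220.00 − 4,000.00) = 164.00 + 11.37% × 4,220.00 = 643.81
Solidarity Surcharge: 6.84% × 8,600.00 = 588.24
Workforce Levy: 5% × 8,600.00 = 430.00
Total: 643.81 + 588.24 + 430.00 = 1,662.05

1,662.05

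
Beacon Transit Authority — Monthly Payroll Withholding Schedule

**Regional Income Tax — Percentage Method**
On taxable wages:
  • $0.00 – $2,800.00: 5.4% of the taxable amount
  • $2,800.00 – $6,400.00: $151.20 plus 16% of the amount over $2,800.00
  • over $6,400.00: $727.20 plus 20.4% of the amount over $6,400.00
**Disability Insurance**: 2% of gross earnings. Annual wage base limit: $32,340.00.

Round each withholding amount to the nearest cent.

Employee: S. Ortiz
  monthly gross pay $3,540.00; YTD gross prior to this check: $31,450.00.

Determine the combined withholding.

Regional Income Tax: taxable = $3,540.00
  $151.20 + 16% × ($3,540.00 − $2,800.00) = $151.20 + 16% × $740.00 = $269.60
Disability Insurance: cap $32,340.00 − YTD $31,450.00 = $890.00 subject; 2% × $890.00 = $17.80
Total: $269.60 + $17.80 = $287.40

$287.40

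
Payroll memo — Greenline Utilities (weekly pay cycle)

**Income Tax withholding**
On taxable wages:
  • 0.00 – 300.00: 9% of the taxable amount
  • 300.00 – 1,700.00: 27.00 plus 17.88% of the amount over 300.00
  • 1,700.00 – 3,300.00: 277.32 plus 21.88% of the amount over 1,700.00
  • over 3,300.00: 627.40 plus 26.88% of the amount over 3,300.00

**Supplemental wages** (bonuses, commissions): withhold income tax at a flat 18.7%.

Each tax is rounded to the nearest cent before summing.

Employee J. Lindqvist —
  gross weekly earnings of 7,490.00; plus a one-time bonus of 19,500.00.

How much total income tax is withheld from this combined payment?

Income Tax: taxable = 7,490.00
  627.40 + 26.88% × (7,490.00 − 3,300.00) = 627.40 + 26.88% × 4,190.00 = 1,753.67
Supplemental (18.7% flat on bonus): 18.7% × 19,500.00 = 3,646.50
Total income tax: 1,753.67 + 3,646.50 = 5,400.17

5,400.17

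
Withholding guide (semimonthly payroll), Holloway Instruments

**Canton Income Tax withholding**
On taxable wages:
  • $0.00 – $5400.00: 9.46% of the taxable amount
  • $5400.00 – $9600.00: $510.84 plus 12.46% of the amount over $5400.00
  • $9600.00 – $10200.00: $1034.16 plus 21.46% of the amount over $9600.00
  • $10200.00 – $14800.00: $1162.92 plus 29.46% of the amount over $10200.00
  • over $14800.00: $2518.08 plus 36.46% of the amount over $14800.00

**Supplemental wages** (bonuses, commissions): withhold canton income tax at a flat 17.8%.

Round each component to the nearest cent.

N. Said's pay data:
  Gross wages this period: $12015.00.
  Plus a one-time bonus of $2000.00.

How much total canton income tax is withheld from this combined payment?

Canton Income Tax: taxable = $12015.00
  $1162.92 + 29.46% × ($12015.00 − $10200.00) = $1162.92 + 29.46% × $1815.00 = $1697.62
Supplemental (17.8% flat on bonus): 17.8% × $2000.00 = $356.00
Total canton income tax: $1697.62 + $356.00 = $2053.62

$2053.62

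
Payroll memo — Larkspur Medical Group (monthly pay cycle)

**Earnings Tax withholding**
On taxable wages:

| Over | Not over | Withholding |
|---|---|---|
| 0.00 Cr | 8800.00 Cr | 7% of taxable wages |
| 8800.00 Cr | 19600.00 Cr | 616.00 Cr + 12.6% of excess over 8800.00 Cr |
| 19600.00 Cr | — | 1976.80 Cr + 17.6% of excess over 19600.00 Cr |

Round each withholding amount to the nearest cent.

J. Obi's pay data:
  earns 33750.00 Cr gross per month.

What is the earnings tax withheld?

4467.20 Cr

Earnings Tax: taxable = 33750.00 Cr
  1976.80 Cr + 17.6% × (33750.00 Cr − 19600.00 Cr) = 1976.80 Cr + 17.6% × 14150.00 Cr = 4467.20 Cr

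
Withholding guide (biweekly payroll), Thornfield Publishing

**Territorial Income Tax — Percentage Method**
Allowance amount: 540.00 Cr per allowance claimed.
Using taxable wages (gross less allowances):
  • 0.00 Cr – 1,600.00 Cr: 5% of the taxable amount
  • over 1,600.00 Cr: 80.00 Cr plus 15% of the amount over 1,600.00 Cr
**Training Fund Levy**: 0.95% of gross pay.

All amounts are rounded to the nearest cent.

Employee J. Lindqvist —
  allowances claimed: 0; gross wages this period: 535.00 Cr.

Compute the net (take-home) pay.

Territorial Income Tax: taxable = 535.00 Cr
  5% × 535.00 Cr = 26.75 Cr
Training Fund Levy: 0.95% × 535.00 Cr = 5.08 Cr
Total withheld: 26.75 Cr + 5.08 Cr = 31.83 Cr
Net pay: 535.00 Cr − 31.83 Cr = 503.17 Cr

503.17 Cr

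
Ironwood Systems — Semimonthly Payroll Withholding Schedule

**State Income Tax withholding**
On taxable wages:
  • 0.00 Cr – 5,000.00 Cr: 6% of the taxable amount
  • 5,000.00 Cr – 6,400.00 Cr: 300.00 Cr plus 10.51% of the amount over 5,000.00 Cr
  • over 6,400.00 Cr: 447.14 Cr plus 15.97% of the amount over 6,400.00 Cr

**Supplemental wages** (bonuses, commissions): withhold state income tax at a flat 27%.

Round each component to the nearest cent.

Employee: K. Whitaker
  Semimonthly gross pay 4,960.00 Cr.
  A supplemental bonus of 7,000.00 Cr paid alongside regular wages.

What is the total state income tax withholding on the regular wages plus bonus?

State Income Tax: taxable = 4,960.00 Cr
  6% × 4,960.00 Cr = 297.60 Cr
Supplemental (27% flat on bonus): 27% × 7,000.00 Cr = 1,890.00 Cr
Total state income tax: 297.60 Cr + 1,890.00 Cr = 2,187.60 Cr

2,187.60 Cr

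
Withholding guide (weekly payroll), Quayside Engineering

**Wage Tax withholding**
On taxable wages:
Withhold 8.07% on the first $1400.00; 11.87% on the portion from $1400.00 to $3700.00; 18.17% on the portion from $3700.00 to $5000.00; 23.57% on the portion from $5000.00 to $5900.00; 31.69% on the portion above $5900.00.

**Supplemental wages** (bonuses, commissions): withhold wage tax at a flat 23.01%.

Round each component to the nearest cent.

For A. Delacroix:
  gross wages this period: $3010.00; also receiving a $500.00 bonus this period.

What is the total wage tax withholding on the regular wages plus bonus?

Wage Tax: taxable = $3010.00
  $112.98 + 11.87% × ($3010.00 − $1400.00) = $112.98 + 11.87% × $1610.00 = $304.09
Supplemental (23.01% flat on bonus): 23.01% × $500.00 = $115.05
Total wage tax: $304.09 + $115.05 = $419.14

$419.14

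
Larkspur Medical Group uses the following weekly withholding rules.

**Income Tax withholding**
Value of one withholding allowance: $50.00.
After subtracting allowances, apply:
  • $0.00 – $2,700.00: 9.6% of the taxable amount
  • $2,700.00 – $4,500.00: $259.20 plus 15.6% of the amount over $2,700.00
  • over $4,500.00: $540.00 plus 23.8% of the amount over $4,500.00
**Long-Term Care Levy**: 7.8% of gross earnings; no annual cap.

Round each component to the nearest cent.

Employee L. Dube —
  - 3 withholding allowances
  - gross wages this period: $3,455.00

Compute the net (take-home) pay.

$2,831.93

Income Tax: taxable = $3,455.00 − 3×$50.00 = $3,305.00
  $259.20 + 15.6% × ($3,305.00 − $2,700.00) = $259.20 + 15.6% × $605.00 = $353.58
Long-Term Care Levy: 7.8% × $3,455.00 = $269.49
Total withheld: $353.58 + $269.49 = $623.07
Net pay: $3,455.00 − $623.07 = $2,831.93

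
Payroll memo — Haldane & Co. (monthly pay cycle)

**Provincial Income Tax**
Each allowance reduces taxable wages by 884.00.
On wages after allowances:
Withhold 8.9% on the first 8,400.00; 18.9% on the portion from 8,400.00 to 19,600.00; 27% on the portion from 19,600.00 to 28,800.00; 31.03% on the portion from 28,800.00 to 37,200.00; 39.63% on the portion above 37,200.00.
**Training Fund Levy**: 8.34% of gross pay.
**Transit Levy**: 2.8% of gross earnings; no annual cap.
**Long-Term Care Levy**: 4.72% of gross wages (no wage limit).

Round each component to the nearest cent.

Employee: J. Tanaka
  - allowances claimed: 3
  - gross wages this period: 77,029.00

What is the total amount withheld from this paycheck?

34,904.97

Provincial Income Tax: taxable = 77,029.00 − 3×884.00 = 74,377.00
  7,954.92 + 39.63% × (74,377.00 − 37,200.00) = 7,954.92 + 39.63% × 37,177.00 = 22,688.17
Training Fund Levy: 8.34% × 77,029.00 = 6,424.22
Transit Levy: 2.8% × 77,029.00 = 2,156.81
Long-Term Care Levy: 4.72% × 77,029.00 = 3,635.77
Total: 22,688.17 + 6,424.22 + 2,156.81 + 3,635.77 = 34,904.97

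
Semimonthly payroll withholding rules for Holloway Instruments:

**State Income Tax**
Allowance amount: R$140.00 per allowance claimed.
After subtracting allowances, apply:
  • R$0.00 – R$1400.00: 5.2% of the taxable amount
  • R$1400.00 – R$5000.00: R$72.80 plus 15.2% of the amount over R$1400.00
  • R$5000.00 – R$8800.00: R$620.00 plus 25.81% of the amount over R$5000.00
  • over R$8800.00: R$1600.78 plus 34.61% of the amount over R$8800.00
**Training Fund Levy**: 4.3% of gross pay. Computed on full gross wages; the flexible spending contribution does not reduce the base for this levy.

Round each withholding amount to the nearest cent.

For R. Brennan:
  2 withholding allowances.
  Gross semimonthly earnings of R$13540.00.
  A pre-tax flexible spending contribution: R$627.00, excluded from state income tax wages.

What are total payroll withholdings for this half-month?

R$3509.60

State Income Tax: taxable = R$13540.00 − R$627.00 − 2×R$140.00 = R$12633.00
  R$1600.78 + 34.61% × (R$12633.00 − R$8800.00) = R$1600.78 + 34.61% × R$3833.00 = R$2927.38
Training Fund Levy: 4.3% × R$13540.00 = R$582.22
Total: R$2927.38 + R$582.22 = R$3509.60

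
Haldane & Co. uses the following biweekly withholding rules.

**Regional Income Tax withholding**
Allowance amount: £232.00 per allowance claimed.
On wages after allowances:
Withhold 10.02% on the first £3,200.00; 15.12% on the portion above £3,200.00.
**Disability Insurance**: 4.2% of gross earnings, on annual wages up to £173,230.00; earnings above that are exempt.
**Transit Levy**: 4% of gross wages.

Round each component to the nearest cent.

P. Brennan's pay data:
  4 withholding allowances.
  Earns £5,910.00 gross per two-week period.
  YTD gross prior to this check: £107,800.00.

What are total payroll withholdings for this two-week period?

£1,074.70

Regional Income Tax: taxable = £5,910.00 − 4×£232.00 = £4,982.00
  £320.64 + 15.12% × (£4,982.00 − £3,200.00) = £320.64 + 15.12% × £1,782.00 = £590.08
Disability Insurance: 4.2% × £5,910.00 = £248.22
Transit Levy: 4% × £5,910.00 = £236.40
Total: £590.08 + £248.22 + £236.40 = £1,074.70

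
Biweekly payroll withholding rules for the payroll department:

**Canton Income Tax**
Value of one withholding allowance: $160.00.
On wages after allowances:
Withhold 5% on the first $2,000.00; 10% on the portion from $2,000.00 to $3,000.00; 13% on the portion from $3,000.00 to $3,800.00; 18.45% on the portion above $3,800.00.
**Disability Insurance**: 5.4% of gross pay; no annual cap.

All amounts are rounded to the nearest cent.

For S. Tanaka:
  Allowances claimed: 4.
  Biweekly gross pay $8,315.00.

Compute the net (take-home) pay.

Canton Income Tax: taxable = $8,315.00 − 4×$160.00 = $7,675.00
  $304.00 + 18.45% × ($7,675.00 − $3,800.00) = $304.00 + 18.45% × $3,875.00 = $1,018.94
Disability Insurance: 5.4% × $8,315.00 = $449.01
Total withheld: $1,018.94 + $449.01 = $1,467.95
Net pay: $8,315.00 − $1,467.95 = $6,847.05

$6,847.05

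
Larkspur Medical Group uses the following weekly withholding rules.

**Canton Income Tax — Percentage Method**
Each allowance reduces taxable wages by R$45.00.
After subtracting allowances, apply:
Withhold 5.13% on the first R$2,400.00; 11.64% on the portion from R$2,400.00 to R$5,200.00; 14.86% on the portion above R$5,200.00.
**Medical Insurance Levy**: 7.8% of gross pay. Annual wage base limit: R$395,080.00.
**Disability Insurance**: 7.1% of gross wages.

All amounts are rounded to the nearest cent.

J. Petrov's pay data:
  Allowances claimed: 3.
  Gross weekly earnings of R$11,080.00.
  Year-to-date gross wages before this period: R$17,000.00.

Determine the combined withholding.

R$2,953.67

Canton Income Tax: taxable = R$11,080.00 − 3×R$45.00 = R$10,945.00
  R$449.04 + 14.86% × (R$10,945.00 − R$5,200.00) = R$449.04 + 14.86% × R$5,745.00 = R$1,302.75
Medical Insurance Levy: 7.8% × R$11,080.00 = R$864.24
Disability Insurance: 7.1% × R$11,080.00 = R$786.68
Total: R$1,302.75 + R$864.24 + R$786.68 = R$2,953.67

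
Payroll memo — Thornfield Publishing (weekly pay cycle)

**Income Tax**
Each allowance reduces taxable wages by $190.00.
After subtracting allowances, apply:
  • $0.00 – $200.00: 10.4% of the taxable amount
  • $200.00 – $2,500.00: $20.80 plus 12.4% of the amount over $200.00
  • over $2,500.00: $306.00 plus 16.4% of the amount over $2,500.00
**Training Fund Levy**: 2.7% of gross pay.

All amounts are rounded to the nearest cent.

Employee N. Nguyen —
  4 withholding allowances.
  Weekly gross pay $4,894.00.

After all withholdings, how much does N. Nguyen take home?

Income Tax: taxable = $4,894.00 − 4×$190.00 = $4,134.00
  $306.00 + 16.4% × ($4,134.00 − $2,500.00) = $306.00 + 16.4% × $1,634.00 = $573.98
Training Fund Levy: 2.7% × $4,894.00 = $132.14
Total withheld: $573.98 + $132.14 = $706.12
Net pay: $4,894.00 − $706.12 = $4,187.88

$4,187.88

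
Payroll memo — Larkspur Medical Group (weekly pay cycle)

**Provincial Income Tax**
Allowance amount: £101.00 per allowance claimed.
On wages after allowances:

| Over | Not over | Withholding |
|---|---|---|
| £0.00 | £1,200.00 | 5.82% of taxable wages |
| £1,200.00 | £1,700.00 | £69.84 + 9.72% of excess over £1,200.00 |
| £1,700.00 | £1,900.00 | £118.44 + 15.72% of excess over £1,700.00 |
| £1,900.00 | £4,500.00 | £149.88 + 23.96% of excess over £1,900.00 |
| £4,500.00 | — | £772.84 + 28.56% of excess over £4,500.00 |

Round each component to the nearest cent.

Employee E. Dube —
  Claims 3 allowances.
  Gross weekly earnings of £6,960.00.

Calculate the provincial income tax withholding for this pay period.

£1,388.88

Provincial Income Tax: taxable = £6,960.00 − 3×£101.00 = £6,657.00
  £772.84 + 28.56% × (£6,657.00 − £4,500.00) = £772.84 + 28.56% × £2,157.00 = £1,388.88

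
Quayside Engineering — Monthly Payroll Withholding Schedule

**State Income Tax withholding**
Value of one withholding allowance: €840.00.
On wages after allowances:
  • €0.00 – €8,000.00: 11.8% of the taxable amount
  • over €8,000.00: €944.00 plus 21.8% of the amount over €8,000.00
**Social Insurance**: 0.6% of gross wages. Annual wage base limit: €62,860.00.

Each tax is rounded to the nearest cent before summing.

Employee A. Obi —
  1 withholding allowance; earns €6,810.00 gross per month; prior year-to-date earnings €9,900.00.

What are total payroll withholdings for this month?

State Income Tax: taxable = €6,810.00 − 1×€840.00 = €5,970.00
  11.8% × €5,970.00 = €704.46
Social Insurance: 0.6% × €6,810.00 = €40.86
Total: €704.46 + €40.86 = €745.32

€745.32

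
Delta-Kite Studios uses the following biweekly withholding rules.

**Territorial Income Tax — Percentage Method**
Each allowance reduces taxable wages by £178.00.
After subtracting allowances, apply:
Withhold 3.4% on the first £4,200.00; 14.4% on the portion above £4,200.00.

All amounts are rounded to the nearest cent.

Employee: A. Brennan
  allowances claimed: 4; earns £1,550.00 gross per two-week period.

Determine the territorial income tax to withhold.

Territorial Income Tax: taxable = £1,550.00 − 4×£178.00 = £838.00
  3.4% × £838.00 = £28.49

£28.49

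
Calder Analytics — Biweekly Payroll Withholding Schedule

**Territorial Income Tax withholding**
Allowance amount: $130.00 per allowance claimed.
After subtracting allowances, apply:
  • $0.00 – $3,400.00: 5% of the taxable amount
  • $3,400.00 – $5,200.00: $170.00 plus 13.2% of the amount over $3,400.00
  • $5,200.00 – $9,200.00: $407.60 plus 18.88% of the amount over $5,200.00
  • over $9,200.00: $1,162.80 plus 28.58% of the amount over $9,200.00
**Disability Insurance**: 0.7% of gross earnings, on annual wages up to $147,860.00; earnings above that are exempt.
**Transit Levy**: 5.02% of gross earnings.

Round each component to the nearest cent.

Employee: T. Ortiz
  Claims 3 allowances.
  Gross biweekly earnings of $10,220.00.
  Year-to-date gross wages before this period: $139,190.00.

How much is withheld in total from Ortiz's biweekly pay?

$1,916.58

Territorial Income Tax: taxable = $10,220.00 − 3×$130.00 = $9,830.00
  $1,162.80 + 28.58% × ($9,830.00 − $9,200.00) = $1,162.80 + 28.58% × $630.00 = $1,342.85
Disability Insurance: cap $147,860.00 − YTD $139,190.00 = $8,670.00 subject; 0.7% × $8,670.00 = $60.69
Transit Levy: 5.02% × $10,220.00 = $513.04
Total: $1,342.85 + $60.69 + $513.04 = $1,916.58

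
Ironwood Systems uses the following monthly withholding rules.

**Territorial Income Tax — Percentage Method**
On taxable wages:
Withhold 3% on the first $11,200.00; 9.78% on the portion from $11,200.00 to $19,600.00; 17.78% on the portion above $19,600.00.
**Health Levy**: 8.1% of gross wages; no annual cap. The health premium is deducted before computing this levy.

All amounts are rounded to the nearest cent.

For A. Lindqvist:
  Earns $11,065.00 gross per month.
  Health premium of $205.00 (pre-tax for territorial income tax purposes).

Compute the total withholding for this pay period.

Territorial Income Tax: taxable = $11,065.00 − $205.00 = $10,860.00
  3% × $10,860.00 = $325.80
Health Levy: 8.1% × $10,860.00 = $879.66
Total: $325.80 + $879.66 = $1,205.46

$1,205.46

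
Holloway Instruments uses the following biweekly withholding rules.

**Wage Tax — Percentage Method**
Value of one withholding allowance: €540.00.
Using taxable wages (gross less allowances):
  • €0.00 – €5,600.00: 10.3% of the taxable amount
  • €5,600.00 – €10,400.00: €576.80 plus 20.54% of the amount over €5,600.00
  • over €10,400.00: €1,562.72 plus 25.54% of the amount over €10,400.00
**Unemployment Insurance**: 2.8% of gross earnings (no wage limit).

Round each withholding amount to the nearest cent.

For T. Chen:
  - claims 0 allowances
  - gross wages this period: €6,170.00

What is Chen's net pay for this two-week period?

€5,303.36

Wage Tax: taxable = €6,170.00
  €576.80 + 20.54% × (€6,170.00 − €5,600.00) = €576.80 + 20.54% × €570.00 = €693.88
Unemployment Insurance: 2.8% × €6,170.00 = €172.76
Total withheld: €693.88 + €172.76 = €866.64
Net pay: €6,170.00 − €866.64 = €5,303.36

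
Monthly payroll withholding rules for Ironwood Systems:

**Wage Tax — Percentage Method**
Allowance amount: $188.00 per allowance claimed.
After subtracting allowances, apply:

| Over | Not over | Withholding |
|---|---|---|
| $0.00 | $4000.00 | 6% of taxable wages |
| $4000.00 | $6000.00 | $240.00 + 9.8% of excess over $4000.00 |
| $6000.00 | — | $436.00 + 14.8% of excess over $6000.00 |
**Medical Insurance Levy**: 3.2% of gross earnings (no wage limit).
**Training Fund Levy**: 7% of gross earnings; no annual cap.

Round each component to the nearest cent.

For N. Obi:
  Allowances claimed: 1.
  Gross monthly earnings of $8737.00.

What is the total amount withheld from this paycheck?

Wage Tax: taxable = $8737.00 − 1×$188.00 = $8549.00
  $436.00 + 14.8% × ($8549.00 − $6000.00) = $436.00 + 14.8% × $2549.00 = $813.25
Medical Insurance Levy: 3.2% × $8737.00 = $279.58
Training Fund Levy: 7% × $8737.00 = $611.59
Total: $813.25 + $279.58 + $611.59 = $1704.42

$1704.42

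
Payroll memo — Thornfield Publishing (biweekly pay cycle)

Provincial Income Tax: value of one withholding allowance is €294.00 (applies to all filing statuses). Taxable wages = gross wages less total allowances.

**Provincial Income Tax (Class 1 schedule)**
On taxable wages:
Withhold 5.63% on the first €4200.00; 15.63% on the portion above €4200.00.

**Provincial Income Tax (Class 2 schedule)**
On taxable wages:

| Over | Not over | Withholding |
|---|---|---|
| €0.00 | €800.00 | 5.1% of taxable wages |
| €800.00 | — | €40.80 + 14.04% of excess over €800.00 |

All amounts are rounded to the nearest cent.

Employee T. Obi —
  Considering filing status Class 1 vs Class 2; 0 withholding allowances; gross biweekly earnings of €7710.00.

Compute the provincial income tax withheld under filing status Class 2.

€1010.96

Provincial Income Tax (Class 2): taxable = €7710.00
  €40.80 + 14.04% × (€7710.00 − €800.00) = €40.80 + 14.04% × €6910.00 = €1010.96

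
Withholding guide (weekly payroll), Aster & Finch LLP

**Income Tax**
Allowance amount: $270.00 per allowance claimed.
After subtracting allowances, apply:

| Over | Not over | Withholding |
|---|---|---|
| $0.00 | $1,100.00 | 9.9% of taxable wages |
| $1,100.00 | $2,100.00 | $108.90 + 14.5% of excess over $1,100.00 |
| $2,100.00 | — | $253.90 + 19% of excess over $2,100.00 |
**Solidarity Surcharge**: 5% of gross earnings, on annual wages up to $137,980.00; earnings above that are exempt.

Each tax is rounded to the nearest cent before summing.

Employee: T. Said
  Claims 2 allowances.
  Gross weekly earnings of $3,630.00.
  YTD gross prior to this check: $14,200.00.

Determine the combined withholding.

Income Tax: taxable = $3,630.00 − 2×$270.00 = $3,090.00
  $253.90 + 19% × ($3,090.00 − $2,100.00) = $253.90 + 19% × $990.00 = $442.00
Solidarity Surcharge: 5% × $3,630.00 = $181.50
Total: $442.00 + $181.50 = $623.50

$623.50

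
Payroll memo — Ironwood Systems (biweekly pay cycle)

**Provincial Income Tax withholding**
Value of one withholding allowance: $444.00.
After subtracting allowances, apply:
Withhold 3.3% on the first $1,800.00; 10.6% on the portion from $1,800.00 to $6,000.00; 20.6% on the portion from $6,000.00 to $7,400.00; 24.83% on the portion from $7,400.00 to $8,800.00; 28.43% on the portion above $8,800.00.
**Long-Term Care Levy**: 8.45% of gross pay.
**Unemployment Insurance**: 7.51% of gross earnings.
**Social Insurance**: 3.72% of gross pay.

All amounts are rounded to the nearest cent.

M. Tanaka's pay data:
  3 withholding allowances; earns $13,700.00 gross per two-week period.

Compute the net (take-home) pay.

Provincial Income Tax: taxable = $13,700.00 − 3×$444.00 = $12,368.00
  $1,140.62 + 28.43% × ($12,368.00 − $8,800.00) = $1,140.62 + 28.43% × $3,568.00 = $2,155.00
Long-Term Care Levy: 8.45% × $13,700.00 = $1,157.65
Unemployment Insurance: 7.51% × $13,700.00 = $1,028.87
Social Insurance: 3.72% × $13,700.00 = $509.64
Total withheld: $2,155.00 + $1,157.65 + $1,028.87 + $509.64 = $4,851.16
Net pay: $13,700.00 − $4,851.16 = $8,848.84

$8,848.84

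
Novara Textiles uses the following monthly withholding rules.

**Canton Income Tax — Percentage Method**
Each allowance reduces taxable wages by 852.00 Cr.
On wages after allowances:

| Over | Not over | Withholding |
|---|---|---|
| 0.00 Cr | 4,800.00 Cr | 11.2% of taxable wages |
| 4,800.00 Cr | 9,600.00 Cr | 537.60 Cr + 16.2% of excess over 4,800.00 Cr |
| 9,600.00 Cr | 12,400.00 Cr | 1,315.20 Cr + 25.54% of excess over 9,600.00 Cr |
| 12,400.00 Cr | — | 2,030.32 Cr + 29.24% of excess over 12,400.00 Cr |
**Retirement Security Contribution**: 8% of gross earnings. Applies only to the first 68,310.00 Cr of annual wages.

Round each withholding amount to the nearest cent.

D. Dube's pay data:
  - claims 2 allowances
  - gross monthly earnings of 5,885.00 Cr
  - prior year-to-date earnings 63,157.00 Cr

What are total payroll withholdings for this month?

Canton Income Tax: taxable = 5,885.00 Cr − 2×852.00 Cr = 4,181.00 Cr
  11.2% × 4,181.00 Cr = 468.27 Cr
Retirement Security Contribution: cap 68,310.00 Cr − YTD 63,157.00 Cr = 5,153.00 Cr subject; 8% × 5,153.00 Cr = 412.24 Cr
Total: 468.27 Cr + 412.24 Cr = 880.51 Cr

880.51 Cr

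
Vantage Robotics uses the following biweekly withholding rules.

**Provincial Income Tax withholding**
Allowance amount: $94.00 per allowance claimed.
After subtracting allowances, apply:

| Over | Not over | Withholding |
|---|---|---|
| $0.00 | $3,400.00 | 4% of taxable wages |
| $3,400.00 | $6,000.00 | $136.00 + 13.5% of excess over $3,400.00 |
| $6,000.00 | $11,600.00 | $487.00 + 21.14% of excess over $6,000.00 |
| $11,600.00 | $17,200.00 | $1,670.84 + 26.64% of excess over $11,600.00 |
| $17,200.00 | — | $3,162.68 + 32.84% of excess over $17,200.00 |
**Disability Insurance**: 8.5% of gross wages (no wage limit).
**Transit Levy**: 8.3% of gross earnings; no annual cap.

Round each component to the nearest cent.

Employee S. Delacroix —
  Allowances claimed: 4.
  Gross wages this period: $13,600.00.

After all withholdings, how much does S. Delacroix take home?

$9,211.73

Provincial Income Tax: taxable = $13,600.00 − 4×$94.00 = $13,224.00
  $1,670.84 + 26.64% × ($13,224.00 − $11,600.00) = $1,670.84 + 26.64% × $1,624.00 = $2,103.47
Disability Insurance: 8.5% × $13,600.00 = $1,156.00
Transit Levy: 8.3% × $13,600.00 = $1,128.80
Total withheld: $2,103.47 + $1,156.00 + $1,128.80 = $4,388.27
Net pay: $13,600.00 − $4,388.27 = $9,211.73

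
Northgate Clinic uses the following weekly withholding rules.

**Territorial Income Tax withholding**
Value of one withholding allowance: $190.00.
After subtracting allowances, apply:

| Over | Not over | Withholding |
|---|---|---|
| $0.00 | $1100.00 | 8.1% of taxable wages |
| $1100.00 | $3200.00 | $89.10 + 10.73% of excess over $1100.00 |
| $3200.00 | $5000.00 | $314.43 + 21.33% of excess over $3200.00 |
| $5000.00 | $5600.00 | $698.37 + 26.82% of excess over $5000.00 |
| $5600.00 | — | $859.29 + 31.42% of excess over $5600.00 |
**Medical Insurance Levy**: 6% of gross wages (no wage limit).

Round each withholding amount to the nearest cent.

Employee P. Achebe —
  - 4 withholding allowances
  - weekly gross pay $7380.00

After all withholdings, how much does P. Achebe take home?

$5757.43

Territorial Income Tax: taxable = $7380.00 − 4×$190.00 = $6620.00
  $859.29 + 31.42% × ($6620.00 − $5600.00) = $859.29 + 31.42% × $1020.00 = $1179.77
Medical Insurance Levy: 6% × $7380.00 = $442.80
Total withheld: $1179.77 + $442.80 = $1622.57
Net pay: $7380.00 − $1622.57 = $5757.43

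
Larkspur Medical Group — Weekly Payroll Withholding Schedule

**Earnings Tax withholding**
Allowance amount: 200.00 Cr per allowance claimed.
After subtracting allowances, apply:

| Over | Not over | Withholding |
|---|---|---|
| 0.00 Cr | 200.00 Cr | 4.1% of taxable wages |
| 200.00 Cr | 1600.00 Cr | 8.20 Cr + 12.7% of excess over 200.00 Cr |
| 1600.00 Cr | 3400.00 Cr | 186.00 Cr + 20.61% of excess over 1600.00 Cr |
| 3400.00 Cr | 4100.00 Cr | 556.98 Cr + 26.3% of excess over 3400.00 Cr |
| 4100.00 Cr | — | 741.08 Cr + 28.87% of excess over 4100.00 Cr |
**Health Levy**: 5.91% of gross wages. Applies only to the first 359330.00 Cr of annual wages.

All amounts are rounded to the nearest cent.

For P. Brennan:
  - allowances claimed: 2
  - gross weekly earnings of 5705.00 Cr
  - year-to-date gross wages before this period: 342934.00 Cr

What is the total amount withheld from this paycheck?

Earnings Tax: taxable = 5705.00 Cr − 2×200.00 Cr = 5305.00 Cr
  741.08 Cr + 28.87% × (5305.00 Cr − 4100.00 Cr) = 741.08 Cr + 28.87% × 1205.00 Cr = 1088.96 Cr
Health Levy: 5.91% × 5705.00 Cr = 337.17 Cr
Total: 1088.96 Cr + 337.17 Cr = 1426.13 Cr

1426.13 Cr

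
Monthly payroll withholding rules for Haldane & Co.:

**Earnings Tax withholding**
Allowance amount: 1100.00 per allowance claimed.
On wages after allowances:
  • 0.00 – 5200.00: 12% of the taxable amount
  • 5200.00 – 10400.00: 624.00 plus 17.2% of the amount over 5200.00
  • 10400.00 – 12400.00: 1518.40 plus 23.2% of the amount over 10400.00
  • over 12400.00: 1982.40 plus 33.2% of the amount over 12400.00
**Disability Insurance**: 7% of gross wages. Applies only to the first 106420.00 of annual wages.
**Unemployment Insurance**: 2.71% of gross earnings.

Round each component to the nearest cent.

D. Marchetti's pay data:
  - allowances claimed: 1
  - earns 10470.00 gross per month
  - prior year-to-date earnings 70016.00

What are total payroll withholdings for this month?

2357.88

Earnings Tax: taxable = 10470.00 − 1×1100.00 = 9370.00
  624.00 + 17.2% × (9370.00 − 5200.00) = 624.00 + 17.2% × 4170.00 = 1341.24
Disability Insurance: 7% × 10470.00 = 732.90
Unemployment Insurance: 2.71% × 10470.00 = 283.74
Total: 1341.24 + 732.90 + 283.74 = 2357.88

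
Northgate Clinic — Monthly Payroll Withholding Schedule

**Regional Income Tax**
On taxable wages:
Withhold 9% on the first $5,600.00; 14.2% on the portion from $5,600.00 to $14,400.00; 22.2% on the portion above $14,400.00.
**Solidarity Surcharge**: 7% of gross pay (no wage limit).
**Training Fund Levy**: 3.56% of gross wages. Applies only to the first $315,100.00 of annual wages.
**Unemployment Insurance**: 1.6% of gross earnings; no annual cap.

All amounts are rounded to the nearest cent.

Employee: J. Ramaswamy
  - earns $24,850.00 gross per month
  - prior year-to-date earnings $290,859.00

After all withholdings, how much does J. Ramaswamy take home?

Regional Income Tax: taxable = $24,850.00
  $1,753.60 + 22.2% × ($24,850.00 − $14,400.00) = $1,753.60 + 22.2% × $10,450.00 = $4,073.50
Solidarity Surcharge: 7% × $24,850.00 = $1,739.50
Training Fund Levy: cap $315,100.00 − YTD $290,859.00 = $24,241.00 subject; 3.56% × $24,241.00 = $862.98
Unemployment Insurance: 1.6% × $24,850.00 = $397.60
Total withheld: $4,073.50 + $1,739.50 + $862.98 + $397.60 = $7,073.58
Net pay: $24,850.00 − $7,073.58 = $17,776.42

$17,776.42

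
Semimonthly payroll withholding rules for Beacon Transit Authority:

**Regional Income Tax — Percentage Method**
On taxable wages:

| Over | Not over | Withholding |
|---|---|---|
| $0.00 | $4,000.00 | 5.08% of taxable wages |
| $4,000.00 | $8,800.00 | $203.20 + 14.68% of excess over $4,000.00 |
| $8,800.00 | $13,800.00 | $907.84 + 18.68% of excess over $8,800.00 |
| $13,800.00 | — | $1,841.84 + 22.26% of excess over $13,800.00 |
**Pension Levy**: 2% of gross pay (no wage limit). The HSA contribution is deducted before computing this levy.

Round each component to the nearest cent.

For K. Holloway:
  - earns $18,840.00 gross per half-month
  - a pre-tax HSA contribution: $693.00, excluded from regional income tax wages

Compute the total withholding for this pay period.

Regional Income Tax: taxable = $18,840.00 − $693.00 = $18,147.00
  $1,841.84 + 22.26% × ($18,147.00 − $13,800.00) = $1,841.84 + 22.26% × $4,347.00 = $2,809.48
Pension Levy: 2% × $18,147.00 = $362.94
Total: $2,809.48 + $362.94 = $3,172.42

$3,172.42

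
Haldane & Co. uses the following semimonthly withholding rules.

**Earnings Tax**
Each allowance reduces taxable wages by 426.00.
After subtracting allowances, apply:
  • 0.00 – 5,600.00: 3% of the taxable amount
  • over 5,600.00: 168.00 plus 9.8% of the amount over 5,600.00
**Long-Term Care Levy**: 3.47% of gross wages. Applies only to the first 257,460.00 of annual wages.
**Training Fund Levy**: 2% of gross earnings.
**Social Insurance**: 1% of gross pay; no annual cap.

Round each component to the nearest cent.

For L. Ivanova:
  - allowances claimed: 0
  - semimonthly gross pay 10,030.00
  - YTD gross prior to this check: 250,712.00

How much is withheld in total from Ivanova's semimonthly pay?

1,137.20

Earnings Tax: taxable = 10,030.00
  168.00 + 9.8% × (10,030.00 − 5,600.00) = 168.00 + 9.8% × 4,430.00 = 602.14
Long-Term Care Levy: cap 257,460.00 − YTD 250,712.00 = 6,748.00 subject; 3.47% × 6,748.00 = 234.16
Training Fund Levy: 2% × 10,030.00 = 200.60
Social Insurance: 1% × 10,030.00 = 100.30
Total: 602.14 + 234.16 + 200.60 + 100.30 = 1,137.20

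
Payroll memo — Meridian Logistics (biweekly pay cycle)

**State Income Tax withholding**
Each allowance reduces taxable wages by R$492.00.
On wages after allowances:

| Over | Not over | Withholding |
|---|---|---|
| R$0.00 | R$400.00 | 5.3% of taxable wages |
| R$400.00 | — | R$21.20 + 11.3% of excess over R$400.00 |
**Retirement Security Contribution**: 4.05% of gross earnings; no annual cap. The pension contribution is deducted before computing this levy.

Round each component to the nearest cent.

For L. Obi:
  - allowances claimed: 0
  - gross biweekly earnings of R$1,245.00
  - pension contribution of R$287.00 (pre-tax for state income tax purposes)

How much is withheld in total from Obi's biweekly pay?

State Income Tax: taxable = R$1,245.00 − R$287.00 = R$958.00
  R$21.20 + 11.3% × (R$958.00 − R$400.00) = R$21.20 + 11.3% × R$558.00 = R$84.25
Retirement Security Contribution: 4.05% × R$958.00 = R$38.80
Total: R$84.25 + R$38.80 = R$123.05

R$123.05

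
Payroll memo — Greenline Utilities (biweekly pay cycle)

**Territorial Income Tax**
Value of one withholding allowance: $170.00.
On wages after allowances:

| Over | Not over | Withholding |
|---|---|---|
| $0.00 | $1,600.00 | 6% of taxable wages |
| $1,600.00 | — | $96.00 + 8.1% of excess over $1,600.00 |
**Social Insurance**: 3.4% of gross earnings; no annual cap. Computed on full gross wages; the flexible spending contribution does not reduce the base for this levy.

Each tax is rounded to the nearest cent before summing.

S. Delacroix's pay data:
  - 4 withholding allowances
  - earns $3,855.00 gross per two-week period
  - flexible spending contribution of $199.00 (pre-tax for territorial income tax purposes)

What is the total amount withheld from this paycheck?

$338.53

Territorial Income Tax: taxable = $3,855.00 − $199.00 − 4×$170.00 = $2,976.00
  $96.00 + 8.1% × ($2,976.00 − $1,600.00) = $96.00 + 8.1% × $1,376.00 = $207.46
Social Insurance: 3.4% × $3,855.00 = $131.07
Total: $207.46 + $131.07 = $338.53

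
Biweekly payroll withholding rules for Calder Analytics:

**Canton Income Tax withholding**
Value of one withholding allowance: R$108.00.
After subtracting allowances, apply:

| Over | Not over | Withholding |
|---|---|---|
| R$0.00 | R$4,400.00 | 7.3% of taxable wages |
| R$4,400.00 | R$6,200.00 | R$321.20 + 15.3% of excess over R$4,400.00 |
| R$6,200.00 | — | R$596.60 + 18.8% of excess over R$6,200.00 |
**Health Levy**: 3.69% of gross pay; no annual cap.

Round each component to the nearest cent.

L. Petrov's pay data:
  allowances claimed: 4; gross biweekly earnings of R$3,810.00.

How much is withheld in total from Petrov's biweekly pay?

R$387.18

Canton Income Tax: taxable = R$3,810.00 − 4×R$108.00 = R$3,378.00
  7.3% × R$3,378.00 = R$246.59
Health Levy: 3.69% × R$3,810.00 = R$140.59
Total: R$246.59 + R$140.59 = R$387.18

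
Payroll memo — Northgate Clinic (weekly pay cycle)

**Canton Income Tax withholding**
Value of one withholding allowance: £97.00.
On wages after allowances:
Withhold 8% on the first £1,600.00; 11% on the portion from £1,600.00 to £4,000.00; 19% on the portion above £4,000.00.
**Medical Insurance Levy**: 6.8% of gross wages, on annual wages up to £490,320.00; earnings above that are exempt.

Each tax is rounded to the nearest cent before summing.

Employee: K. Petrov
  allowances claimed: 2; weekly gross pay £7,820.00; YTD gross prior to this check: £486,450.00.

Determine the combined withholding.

Canton Income Tax: taxable = £7,820.00 − 2×£97.00 = £7,626.00
  £392.00 + 19% × (£7,626.00 − £4,000.00) = £392.00 + 19% × £3,626.00 = £1,080.94
Medical Insurance Levy: cap £490,320.00 − YTD £486,450.00 = £3,870.00 subject; 6.8% × £3,870.00 = £263.16
Total: £1,080.94 + £263.16 = £1,344.10

£1,344.10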